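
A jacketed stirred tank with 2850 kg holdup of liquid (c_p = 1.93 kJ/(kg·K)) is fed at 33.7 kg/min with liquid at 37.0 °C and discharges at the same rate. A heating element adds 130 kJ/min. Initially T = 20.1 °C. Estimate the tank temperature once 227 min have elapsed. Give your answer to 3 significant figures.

37.7 °C

M c_p dT/dt = ṁ c_p (T_in − T) + Q̇.
τ = M/ṁ = 84.570 min; T_ss = T_in + Q̇/(ṁ c_p) = 37.0 + 130/(33.7·1.93) = 38.999 °C.
Solution: T(t) = T_ss + (T₀ − T_ss) e^(−t/τ).
T(227) = 38.999 + (-18.899)·e^(−227/84.570) = 38.999 + (-18.899)·0.068277 = 37.708 °C.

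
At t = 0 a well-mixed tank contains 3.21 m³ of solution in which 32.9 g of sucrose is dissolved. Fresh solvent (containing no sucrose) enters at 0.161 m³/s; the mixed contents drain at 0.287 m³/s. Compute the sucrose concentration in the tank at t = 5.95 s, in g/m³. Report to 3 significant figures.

7.30 g/m³

Let m(t) be the amount of sucrose. Volume: V(t) = V₀ + (Q_in − Q_out) t = 3.21 − 0.12600 t; V(5.95) = 2.4603 m³.
No sucrose enters, so dm/dt = −Q_out · (m/V).
Separate: dm/m = −Q_out dt/V(t) ⇒ ln(m/m₀) = −(Q_out/(Q_in−Q_out)) ln(V/V₀).
m = m₀ (V₀/V)^(Q_out/(Q_in−Q_out)) = 32.9 × (3.21/2.4603)^(-2.2778) = 17.950 g.
C = m/V = 17.950/2.4603 = 7.2960 g/m³.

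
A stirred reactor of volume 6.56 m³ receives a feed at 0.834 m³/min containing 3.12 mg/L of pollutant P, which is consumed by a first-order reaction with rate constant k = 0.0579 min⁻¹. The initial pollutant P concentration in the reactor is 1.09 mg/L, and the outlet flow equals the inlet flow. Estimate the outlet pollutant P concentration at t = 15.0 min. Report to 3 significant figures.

Accumulation = in − out − consumed: V dC/dt = Q C_in − Q C − k V C.
dC/dt = (Q/V) C_in − (Q/V + k) C; effective rate a = Q/V + k = 0.12713 + 0.0579 = 0.18503 min⁻¹.
C_ss = Q C_in/(Q + kV) = 2.1437 mg/L; C(t) = C_ss + (C₀ − C_ss) e^(−a t).
C(15.0) = 2.1437 + (-1.0537)·e^(−0.18503·15.0) = 2.1437 + (-1.0537)·0.062318 = 2.0780 mg/L.

2.08 mg/L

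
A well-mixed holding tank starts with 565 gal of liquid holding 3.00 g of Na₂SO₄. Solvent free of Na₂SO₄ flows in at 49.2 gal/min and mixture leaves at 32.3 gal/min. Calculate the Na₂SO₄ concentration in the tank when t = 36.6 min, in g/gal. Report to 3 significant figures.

Let m(t) be the amount of Na₂SO₄. Volume: V(t) = V₀ + (Q_in − Q_out) t = 565 + 16.900 t; V(36.6) = 1183.5 gal.
Species balance (pure solvent in): dm/dt = −Q_out · m/V(t).
dm/m = −Q_out dt/(V₀ + 16.900 t); integrating gives ln(m/m₀) = −(Q_out/(Q_in−Q_out)) ln(V/V₀).
m = m₀ (V₀/V)^(Q_out/(Q_in−Q_out)) = 3.00 × (565/1183.5)^(1.9112) = 0.73005 g.
C = m/V = 0.73005/1183.5 = 0.00061684 g/gal.

0.000617 g/gal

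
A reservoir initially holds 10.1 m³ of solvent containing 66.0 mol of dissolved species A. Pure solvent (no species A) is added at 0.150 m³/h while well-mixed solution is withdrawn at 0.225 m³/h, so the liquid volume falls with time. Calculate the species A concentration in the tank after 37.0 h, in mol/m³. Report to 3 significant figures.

3.44 mol/m³

Total volume: dV/dt = Q_in − Q_out = -0.075000 m³/h, so V(t) = 10.1 − 0.075000 t and V(37.0) = 7.3250 m³.
Solute balance: dm/dt = 0 − Q_out C = −Q_out m/V(t).
Separate: dm/m = −Q_out dt/V(t) ⇒ ln(m/m₀) = −(Q_out/(Q_in−Q_out)) ln(V/V₀).
m = m₀ (V₀/V)^(Q_out/(Q_in−Q_out)) = 66.0 × (10.1/7.3250)^(-3.0000) = 25.177 mol.
C = m/V = 25.177/7.3250 = 3.4371 mol/m³.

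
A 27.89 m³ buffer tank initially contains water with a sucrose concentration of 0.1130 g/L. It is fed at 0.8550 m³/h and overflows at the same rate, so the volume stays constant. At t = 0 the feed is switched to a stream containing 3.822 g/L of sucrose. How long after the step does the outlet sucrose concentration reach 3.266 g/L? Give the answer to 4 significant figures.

Species balance: V dC/dt = Q(C_in − C) ⇒ τ = V/Q = 32.6199 h.
C(t) = C_in + (C₀ − C_in) e^(−t/τ). Set C = 3.266 and solve for t:
e^(−t/τ) = (C − C_in)/(C₀ − C_in) = (3.266 − 3.822)/(0.1130 − 3.822) = 0.149906
t = −τ ln(…) = 32.6199 × 1.89775 = 61.9044 h.

61.90 h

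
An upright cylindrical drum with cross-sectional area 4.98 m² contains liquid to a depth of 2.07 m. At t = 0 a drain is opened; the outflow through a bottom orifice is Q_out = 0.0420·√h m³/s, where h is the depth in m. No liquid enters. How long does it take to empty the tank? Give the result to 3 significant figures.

Accumulation of liquid (constant cross-section A): A dh/dt = −0.0420 √h.
Separate and integrate: 2(√h − √h₀) = −(0.0420/A) t.
Set h = 0: 2√h₀ = (0.0420/A) t_empty ⇒ t_empty = 2A√h₀/0.0420.
t_empty = 2·4.98·√2.07/0.0420 = 9.9600·1.4387/0.0420 = 341.19 s.

341 s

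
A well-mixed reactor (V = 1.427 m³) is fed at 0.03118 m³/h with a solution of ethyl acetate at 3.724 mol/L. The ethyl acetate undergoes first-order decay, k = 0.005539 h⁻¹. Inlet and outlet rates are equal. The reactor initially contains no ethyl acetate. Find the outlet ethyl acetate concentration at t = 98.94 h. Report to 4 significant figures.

2.773 mol/L

V dC/dt = Q(C_in − C) − k V C.
dC/dt = (Q/V) C_in − (Q/V + k) C; effective rate a = Q/V + k = 0.0218500 + 0.005539 = 0.0273890 h⁻¹.
C_ss = Q C_in/(Q + kV) = 2.97088 mol/L; C(t) = C_ss + (C₀ − C_ss) e^(−a t).
C(98.94) = 2.97088 + (-2.97088)·e^(−0.0273890·98.94) = 2.97088 + (-2.97088)·0.0665454 = 2.77318 mol/L.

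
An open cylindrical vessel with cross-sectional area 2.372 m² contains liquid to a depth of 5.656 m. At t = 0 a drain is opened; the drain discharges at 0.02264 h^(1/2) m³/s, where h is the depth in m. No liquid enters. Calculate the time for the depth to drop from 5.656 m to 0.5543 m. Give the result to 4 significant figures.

A dh/dt = −Q_out = −0.02264 √h.
Separate and integrate: 2(√h − √h₀) = −(0.02264/A) t.
t = 2A(√h₀ − √h)/0.02264 = 2·2.372·(√5.656 − √0.5543)/0.02264
  = 4.74400 × (2.37823 − 0.744513) / 0.02264 = 342.331 s.

342.3 s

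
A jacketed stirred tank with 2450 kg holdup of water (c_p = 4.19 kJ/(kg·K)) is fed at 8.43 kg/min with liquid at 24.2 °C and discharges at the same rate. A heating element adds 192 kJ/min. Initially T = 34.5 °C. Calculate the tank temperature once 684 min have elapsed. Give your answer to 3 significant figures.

First-law balance (no shaft work): M c_p dT/dt = ṁ c_p (T_in − T) + 192.
Rearrange: dT/dt = (T_ss − T)/τ with τ = M/ṁ = 290.63 min and T_ss = T_in + Q̇/(ṁ c_p) = 29.636 °C.
This is linear first-order; T(t) = T_ss + (T₀ − T_ss) e^(−t/τ).
T(684) = 29.636 + (4.8642)·e^(−684/290.63) = 29.636 + (4.8642)·0.095034 = 30.098 °C.

30.1 °C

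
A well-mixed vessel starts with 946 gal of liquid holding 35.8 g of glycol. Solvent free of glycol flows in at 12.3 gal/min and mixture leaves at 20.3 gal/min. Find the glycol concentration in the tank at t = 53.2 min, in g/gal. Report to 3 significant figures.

Let m(t) be the amount of glycol. Volume: V(t) = V₀ + (Q_in − Q_out) t = 946 − 8.0000 t; V(53.2) = 520.40 gal.
Species balance (pure solvent in): dm/dt = −Q_out · m/V(t).
dm/m = −Q_out dt/(V₀ − 8.0000 t); integrating gives ln(m/m₀) = −(Q_out/(Q_in−Q_out)) ln(V/V₀).
m = m₀ (V₀/V)^(Q_out/(Q_in−Q_out)) = 35.8 × (946/520.40)^(-2.5375) = 7.8572 g.
C = m/V = 7.8572/520.40 = 0.015098 g/gal.

0.0151 g/gal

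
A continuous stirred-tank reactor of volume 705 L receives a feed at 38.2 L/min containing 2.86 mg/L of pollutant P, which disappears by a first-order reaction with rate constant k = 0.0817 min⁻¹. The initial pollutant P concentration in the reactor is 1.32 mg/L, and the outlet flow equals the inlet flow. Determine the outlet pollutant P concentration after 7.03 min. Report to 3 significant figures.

Accumulation = in − out − consumed: V dC/dt = Q C_in − Q C − k V C.
dC/dt = (Q/V) C_in − (Q/V + k) C; effective rate a = Q/V + k = 0.054184 + 0.0817 = 0.13588 min⁻¹.
C_ss = Q C_in/(Q + kV) = 1.1404 mg/L; C(t) = C_ss + (C₀ − C_ss) e^(−a t).
C(7.03) = 1.1404 + (0.17956)·e^(−0.13588·7.03) = 1.1404 + (0.17956)·0.38471 = 1.2095 mg/L.

1.21 mg/L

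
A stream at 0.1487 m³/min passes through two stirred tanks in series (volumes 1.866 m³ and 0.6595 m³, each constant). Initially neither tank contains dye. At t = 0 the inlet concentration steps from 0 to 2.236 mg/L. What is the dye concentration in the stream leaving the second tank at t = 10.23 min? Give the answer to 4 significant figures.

0.8273 mg/L

Each tank obeys Vᵢ dCᵢ/dt = Q(Cᵢ₋₁ − Cᵢ), so τᵢ = Vᵢ/Q.
τ₁ = 1.866/0.1487 = 12.5488 min; τ₂ = 0.6595/0.1487 = 4.43510 min.
Tank 1: C₁ = C_in(1 − e^(−t/τ₁)). Tank 2 (τ₁ ≠ τ₂): C₂ = C_in[1 − (τ₁ e^(−t/τ₁) − τ₂ e^(−t/τ₂))/(τ₁ − τ₂)].
At t = 10.23: e^(−t/τ₁) = 0.442542, e^(−t/τ₂) = 0.0995996.
C₂ = 2.236·[1 − (12.5488·0.442542 − 4.43510·0.0995996)/(8.11365)] = 2.236·0.369998 = 0.827316 mg/L.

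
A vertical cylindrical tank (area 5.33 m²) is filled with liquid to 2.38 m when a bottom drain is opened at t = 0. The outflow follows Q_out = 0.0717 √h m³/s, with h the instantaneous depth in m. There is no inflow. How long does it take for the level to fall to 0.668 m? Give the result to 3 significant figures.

Mass balance (ρ constant): A dh/dt = −0.0717 √h.
∫ h^(−1/2) dh = −(0.0717/A) ∫ dt, giving 2√h = 2√h₀ − (0.0717/A) t.
t = 2A(√h₀ − √h)/0.0717 = 2·5.33·(√2.38 − √0.668)/0.0717
  = 10.660 × (1.5427 − 0.81731) / 0.0717 = 107.85 s.

108 s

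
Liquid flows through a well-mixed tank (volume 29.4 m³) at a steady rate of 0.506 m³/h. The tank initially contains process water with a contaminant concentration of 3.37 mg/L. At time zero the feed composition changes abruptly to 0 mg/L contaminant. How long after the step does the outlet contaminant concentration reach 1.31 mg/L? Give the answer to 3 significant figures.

Transient balance on the dissolved component: V dC/dt = Q(C_in − C), so τ = V/Q = 58.103 h.
C(t) = C_in + (C₀ − C_in) e^(−t/τ). Set C = 1.31 and solve for t:
e^(−t/τ) = (C − C_in)/(C₀ − C_in) = (1.31 − 0)/(3.37 − 0) = 0.38872
t = −τ ln(…) = 58.103 × 0.94489 = 54.900 h.

54.9 h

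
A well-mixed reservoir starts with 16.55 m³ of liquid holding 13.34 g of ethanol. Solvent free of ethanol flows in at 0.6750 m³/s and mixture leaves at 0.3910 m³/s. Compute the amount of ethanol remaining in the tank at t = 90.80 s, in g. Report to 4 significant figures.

3.661 g

Total volume: dV/dt = Q_in − Q_out = 0.284000 m³/s, so V(t) = 16.55 + 0.284000 t and V(90.80) = 42.3372 m³.
Species balance (pure solvent in): dm/dt = −Q_out · m/V(t).
Separate: dm/m = −Q_out dt/V(t) ⇒ ln(m/m₀) = −(Q_out/(Q_in−Q_out)) ln(V/V₀).
m = m₀ (V₀/V)^(Q_out/(Q_in−Q_out)) = 13.34 × (16.55/42.3372)^(1.37676) = 3.66051 g.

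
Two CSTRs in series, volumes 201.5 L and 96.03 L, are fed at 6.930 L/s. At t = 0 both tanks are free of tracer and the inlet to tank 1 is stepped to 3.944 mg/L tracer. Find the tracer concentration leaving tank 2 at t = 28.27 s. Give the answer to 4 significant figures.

1.561 mg/L

Each tank obeys Vᵢ dCᵢ/dt = Q(Cᵢ₋₁ − Cᵢ), so τᵢ = Vᵢ/Q.
τ₁ = 201.5/6.930 = 29.0765 s; τ₂ = 96.03/6.930 = 13.8571 s.
Tank 1: C₁ = C_in(1 − e^(−t/τ₁)). Tank 2 (τ₁ ≠ τ₂): C₂ = C_in[1 − (τ₁ e^(−t/τ₁) − τ₂ e^(−t/τ₂))/(τ₁ − τ₂)].
At t = 28.27: e^(−t/τ₁) = 0.378226, e^(−t/τ₂) = 0.130015.
C₂ = 3.944·[1 − (29.0765·0.378226 − 13.8571·0.130015)/(15.2193)] = 3.944·0.395779 = 1.56095 mg/L.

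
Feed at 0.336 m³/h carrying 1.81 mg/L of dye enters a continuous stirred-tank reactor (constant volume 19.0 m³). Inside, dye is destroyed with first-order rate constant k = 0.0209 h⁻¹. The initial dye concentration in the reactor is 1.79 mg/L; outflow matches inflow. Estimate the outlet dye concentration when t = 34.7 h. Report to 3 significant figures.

Species balance: V dC/dt = Q C_in − Q C − k V C.
This is linear with rate a = Q/V + k = 0.038584 h⁻¹.
C_ss = Q C_in/(Q + kV) = 0.82957 mg/L; C(t) = C_ss + (C₀ − C_ss) e^(−a t).
C(34.7) = 0.82957 + (0.96043)·e^(−0.038584·34.7) = 0.82957 + (0.96043)·0.26214 = 1.0813 mg/L.

1.08 mg/L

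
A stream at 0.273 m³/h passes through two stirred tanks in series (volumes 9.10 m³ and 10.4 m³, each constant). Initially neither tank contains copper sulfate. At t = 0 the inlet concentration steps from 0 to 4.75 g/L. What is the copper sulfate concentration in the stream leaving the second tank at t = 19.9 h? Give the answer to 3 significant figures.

Time constants: τᵢ = Vᵢ/Q for each well-mixed tank.
τ₁ = 9.10/0.273 = 33.333 h; τ₂ = 10.4/0.273 = 38.095 h.
Solving the cascade with C₁(0)=C₂(0)=0 gives C₂(t) = C_in[1 − (τ₁ e^(−t/τ₁) − τ₂ e^(−t/τ₂))/(τ₁ − τ₂)].
At t = 19.9: e^(−t/τ₁) = 0.55046, e^(−t/τ₂) = 0.59311.
C₂ = 4.75·[1 − (33.333·0.55046 − 38.095·0.59311)/(-4.7619)] = 4.75·0.10834 = 0.51462 g/L.

0.515 g/L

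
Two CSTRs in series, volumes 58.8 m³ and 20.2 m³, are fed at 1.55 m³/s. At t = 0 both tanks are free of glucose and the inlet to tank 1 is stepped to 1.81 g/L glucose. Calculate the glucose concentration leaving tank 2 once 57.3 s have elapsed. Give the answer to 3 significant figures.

1.21 g/L

Time constants: τᵢ = Vᵢ/Q for each well-mixed tank.
τ₁ = 58.8/1.55 = 37.935 s; τ₂ = 20.2/1.55 = 13.032 s.
Solving the cascade with C₁(0)=C₂(0)=0 gives C₂(t) = C_in[1 − (τ₁ e^(−t/τ₁) − τ₂ e^(−t/τ₂))/(τ₁ − τ₂)].
At t = 57.3: e^(−t/τ₁) = 0.22081, e^(−t/τ₂) = 0.012317.
C₂ = 1.81·[1 − (37.935·0.22081 − 13.032·0.012317)/(24.903)] = 1.81·0.67008 = 1.2129 g/L.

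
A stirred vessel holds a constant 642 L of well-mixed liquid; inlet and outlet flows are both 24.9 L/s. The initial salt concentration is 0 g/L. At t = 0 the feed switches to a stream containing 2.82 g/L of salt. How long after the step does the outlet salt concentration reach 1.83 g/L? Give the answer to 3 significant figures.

27.0 s

Transient balance on the dissolved component: V dC/dt = Q(C_in − C), so τ = V/Q = 25.783 s.
C(t) = C_in + (C₀ − C_in) e^(−t/τ). Set C = 1.83 and solve for t:
e^(−t/τ) = (C − C_in)/(C₀ − C_in) = (1.83 − 2.82)/(0 − 2.82) = 0.35106
t = −τ ln(…) = 25.783 × 1.0468 = 26.989 s.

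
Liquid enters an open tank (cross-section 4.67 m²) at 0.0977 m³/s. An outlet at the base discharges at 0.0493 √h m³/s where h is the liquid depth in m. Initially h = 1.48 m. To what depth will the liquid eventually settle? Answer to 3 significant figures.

3.93 m

Level balance: A dh/dt = 0.0977 − 0.0493 √h. Setting dh/dt = 0:
Q_in = 0.0493 √h_ss ⇒ √h_ss = 0.0977/0.0493 = 1.9817.
h_ss = 1.9817² = 3.9273 m. (Since h₀ = 1.48 m < h_ss, the level will rise toward this value.)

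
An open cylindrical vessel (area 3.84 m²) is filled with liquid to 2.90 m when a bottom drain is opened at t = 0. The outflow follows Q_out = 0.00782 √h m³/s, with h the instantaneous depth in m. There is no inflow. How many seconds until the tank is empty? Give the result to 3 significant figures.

1670 s

Mass balance (ρ constant): A dh/dt = −0.00782 √h.
This is separable: 2 d(√h)/dt = −0.00782/A, so √h = √h₀ − (0.00782/(2A)) t.
Set h = 0: 2√h₀ = (0.00782/A) t_empty ⇒ t_empty = 2A√h₀/0.00782.
t_empty = 2·3.84·√2.90/0.00782 = 7.6800·1.7029/0.00782 = 1672.5 s.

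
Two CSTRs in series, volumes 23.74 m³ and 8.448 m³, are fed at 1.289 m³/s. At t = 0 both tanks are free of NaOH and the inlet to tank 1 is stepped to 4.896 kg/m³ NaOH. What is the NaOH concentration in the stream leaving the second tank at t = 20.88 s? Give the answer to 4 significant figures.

Each tank obeys Vᵢ dCᵢ/dt = Q(Cᵢ₋₁ − Cᵢ), so τᵢ = Vᵢ/Q.
τ₁ = 23.74/1.289 = 18.4174 s; τ₂ = 8.448/1.289 = 6.55392 s.
Solving the cascade with C₁(0)=C₂(0)=0 gives C₂(t) = C_in[1 − (τ₁ e^(−t/τ₁) − τ₂ e^(−t/τ₂))/(τ₁ − τ₂)].
At t = 20.88: e^(−t/τ₁) = 0.321836, e^(−t/τ₂) = 0.0413418.
C₂ = 4.896·[1 − (18.4174·0.321836 − 6.55392·0.0413418)/(11.8635)] = 4.896·0.523206 = 2.56161 kg/m³.

2.562 kg/m³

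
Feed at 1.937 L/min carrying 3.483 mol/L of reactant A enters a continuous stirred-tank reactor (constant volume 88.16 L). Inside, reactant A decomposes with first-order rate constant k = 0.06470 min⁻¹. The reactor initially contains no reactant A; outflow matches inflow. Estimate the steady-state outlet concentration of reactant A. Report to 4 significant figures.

V dC/dt = Q(C_in − C) − k V C.
At steady state: 0 = Q C_in − (Q + kV) C_ss, so C_ss = Q C_in/(Q + kV).
C_ss = 1.937·3.483/(1.937 + 0.06470·88.16) = 6.74657/7.64095 = 0.882949 mol/L.

0.8829 mol/L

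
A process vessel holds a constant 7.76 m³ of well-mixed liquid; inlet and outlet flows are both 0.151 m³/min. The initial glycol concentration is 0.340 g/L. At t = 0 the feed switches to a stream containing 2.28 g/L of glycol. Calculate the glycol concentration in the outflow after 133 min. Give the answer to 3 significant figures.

2.13 g/L

Species balance on the tank: V dC/dt = Q(C_in − C).
So dC/dt = (C_in − C)/τ with τ = V/Q = 7.76/0.151 = 51.391 min.
C approaches C_in exponentially: C(t) = C_in + (C₀ − C_in) e^(−t/τ).
C(133) = 2.28 + (0.340 − 2.28)·e^(−133/51.391) = 2.28 + (-1.9400)·0.075169 = 2.1342 g/L.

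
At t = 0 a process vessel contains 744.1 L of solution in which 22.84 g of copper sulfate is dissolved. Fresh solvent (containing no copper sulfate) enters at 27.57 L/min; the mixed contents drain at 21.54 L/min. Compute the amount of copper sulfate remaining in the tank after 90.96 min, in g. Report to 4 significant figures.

Total volume: dV/dt = Q_in − Q_out = 6.03000 L/min, so V(t) = 744.1 + 6.03000 t and V(90.96) = 1292.59 L.
No copper sulfate enters, so dm/dt = −Q_out · (m/V).
Separate: dm/m = −Q_out dt/V(t) ⇒ ln(m/m₀) = −(Q_out/(Q_in−Q_out)) ln(V/V₀).
m = m₀ (V₀/V)^(Q_out/(Q_in−Q_out)) = 22.84 × (744.1/1292.59)^(3.57214) = 3.17682 g.

3.177 g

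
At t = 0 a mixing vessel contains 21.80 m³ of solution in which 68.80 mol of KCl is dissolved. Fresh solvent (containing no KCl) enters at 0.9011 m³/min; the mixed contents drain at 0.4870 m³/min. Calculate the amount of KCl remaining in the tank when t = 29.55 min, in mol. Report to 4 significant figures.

40.74 mol

Total volume: dV/dt = Q_in − Q_out = 0.414100 m³/min, so V(t) = 21.80 + 0.414100 t and V(29.55) = 34.0367 m³.
Species balance (pure solvent in): dm/dt = −Q_out · m/V(t).
dm/m = −Q_out dt/(V₀ + 0.414100 t); integrating gives ln(m/m₀) = −(Q_out/(Q_in−Q_out)) ln(V/V₀).
m = m₀ (V₀/V)^(Q_out/(Q_in−Q_out)) = 68.80 × (21.80/34.0367)^(1.17604) = 40.7413 mol.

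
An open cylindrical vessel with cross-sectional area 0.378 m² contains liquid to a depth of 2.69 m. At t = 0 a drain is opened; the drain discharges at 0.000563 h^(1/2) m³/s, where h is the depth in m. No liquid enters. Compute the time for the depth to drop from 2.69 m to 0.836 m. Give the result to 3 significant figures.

With no inflow, A dh/dt = −0.000563 √h.
Separate and integrate: 2(√h − √h₀) = −(0.000563/A) t.
t = 2A(√h₀ − √h)/0.000563 = 2·0.378·(√2.69 − √0.836)/0.000563
  = 0.75600 × (1.6401 − 0.91433) / 0.000563 = 974.60 s.

975 s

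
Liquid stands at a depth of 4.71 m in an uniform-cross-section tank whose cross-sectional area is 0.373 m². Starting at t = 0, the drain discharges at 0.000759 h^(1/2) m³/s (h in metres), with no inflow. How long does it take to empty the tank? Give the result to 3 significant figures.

2130 s

With no inflow, A dh/dt = −0.000759 √h.
Separate and integrate: 2(√h − √h₀) = −(0.000759/A) t.
Tank is empty when √h = 0: t_empty = 2A√h₀/0.000759.
t_empty = 2·0.373·√4.71/0.000759 = 0.74600·2.1703/0.000759 = 2133.1 s.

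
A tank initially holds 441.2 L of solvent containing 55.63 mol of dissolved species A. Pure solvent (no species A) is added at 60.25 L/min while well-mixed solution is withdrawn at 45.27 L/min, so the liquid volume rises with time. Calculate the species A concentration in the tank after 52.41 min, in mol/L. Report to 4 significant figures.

Total volume: dV/dt = Q_in − Q_out = 14.9800 L/min, so V(t) = 441.2 + 14.9800 t and V(52.41) = 1226.30 L.
Species balance (pure solvent in): dm/dt = −Q_out · m/V(t).
dm/m = −Q_out dt/(V₀ + 14.9800 t); integrating gives ln(m/m₀) = −(Q_out/(Q_in−Q_out)) ln(V/V₀).
m = m₀ (V₀/V)^(Q_out/(Q_in−Q_out)) = 55.63 × (441.2/1226.30)^(3.02203) = 2.53305 mol.
C = m/V = 2.53305/1226.30 = 0.00206560 mol/L.

0.002066 mol/L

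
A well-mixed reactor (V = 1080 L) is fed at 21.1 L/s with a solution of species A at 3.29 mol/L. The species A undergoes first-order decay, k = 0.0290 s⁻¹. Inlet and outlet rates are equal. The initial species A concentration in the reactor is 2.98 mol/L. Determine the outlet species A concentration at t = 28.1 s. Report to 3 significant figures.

1.75 mol/L

Accumulation = in − out − consumed: V dC/dt = Q C_in − Q C − k V C.
This is linear with rate a = Q/V + k = 0.048537 s⁻¹.
C_ss = Q C_in/(Q + kV) = 1.3243 mol/L; C(t) = C_ss + (C₀ − C_ss) e^(−a t).
C(28.1) = 1.3243 + (1.6557)·e^(−0.048537·28.1) = 1.3243 + (1.6557)·0.25566 = 1.7476 mol/L.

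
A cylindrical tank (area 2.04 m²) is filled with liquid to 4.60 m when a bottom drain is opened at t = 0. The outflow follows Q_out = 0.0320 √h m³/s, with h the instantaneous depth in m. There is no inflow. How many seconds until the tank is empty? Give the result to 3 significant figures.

273 s

With no inflow, A dh/dt = −0.0320 √h.
∫ h^(−1/2) dh = −(0.0320/A) ∫ dt, giving 2√h = 2√h₀ − (0.0320/A) t.
Set h = 0: 2√h₀ = (0.0320/A) t_empty ⇒ t_empty = 2A√h₀/0.0320.
t_empty = 2·2.04·√4.60/0.0320 = 4.0800·2.1448/0.0320 = 273.46 s.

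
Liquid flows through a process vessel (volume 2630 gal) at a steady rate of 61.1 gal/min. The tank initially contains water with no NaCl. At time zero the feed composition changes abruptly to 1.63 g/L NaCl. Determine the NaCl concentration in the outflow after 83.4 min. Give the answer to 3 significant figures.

Unsteady species balance (constant V, well mixed): V dC/dt = Q(C_in − C).
So dC/dt = (C_in − C)/τ with τ = V/Q = 2630/61.1 = 43.044 min.
Integrating: C(t) = C_in + (C₀ − C_in) e^(−t/τ).
C(83.4) = 1.63 + (0 − 1.63)·e^(−83.4/43.044) = 1.63 + (-1.6300)·0.14406 = 1.3952 g/L.

1.40 g/L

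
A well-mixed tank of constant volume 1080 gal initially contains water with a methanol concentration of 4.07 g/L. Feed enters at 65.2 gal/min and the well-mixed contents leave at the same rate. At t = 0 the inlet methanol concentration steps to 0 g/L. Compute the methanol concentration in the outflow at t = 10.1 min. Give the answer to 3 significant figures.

Transient balance on the dissolved component: V dC/dt = Q(C_in − C).
Rewrite as dC/dt + C/τ = C_in/τ, τ = V/Q = 16.564 min.
Integrating: C(t) = C_in + (C₀ − C_in) e^(−t/τ).
C(10.1) = 0 + (4.07 − 0)·e^(−10.1/16.564) = 0 + (4.0700)·0.54349 = 2.2120 g/L.

2.21 g/L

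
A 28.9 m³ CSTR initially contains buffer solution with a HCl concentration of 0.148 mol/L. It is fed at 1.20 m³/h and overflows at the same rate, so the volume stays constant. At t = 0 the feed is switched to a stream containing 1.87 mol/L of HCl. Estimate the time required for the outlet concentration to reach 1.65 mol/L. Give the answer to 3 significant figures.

49.6 h

Species balance: V dC/dt = Q(C_in − C) ⇒ τ = V/Q = 24.083 h.
C(t) = C_in + (C₀ − C_in) e^(−t/τ). Set C = 1.65 and solve for t:
e^(−t/τ) = (C − C_in)/(C₀ − C_in) = (1.65 − 1.87)/(0.148 − 1.87) = 0.12776
t = −τ ln(…) = 24.083 × 2.0576 = 49.554 h.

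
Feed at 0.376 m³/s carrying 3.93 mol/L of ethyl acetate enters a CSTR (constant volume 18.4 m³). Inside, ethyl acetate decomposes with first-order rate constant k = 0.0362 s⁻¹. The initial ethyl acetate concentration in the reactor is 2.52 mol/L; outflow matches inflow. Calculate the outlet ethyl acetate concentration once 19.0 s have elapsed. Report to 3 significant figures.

1.79 mol/L

Species balance: V dC/dt = Q C_in − Q C − k V C.
This is linear with rate a = Q/V + k = 0.056635 s⁻¹.
C_ss = Q C_in/(Q + kV) = 1.4180 mol/L; C(t) = C_ss + (C₀ − C_ss) e^(−a t).
C(19.0) = 1.4180 + (1.1020)·e^(−0.056635·19.0) = 1.4180 + (1.1020)·0.34094 = 1.7937 mol/L.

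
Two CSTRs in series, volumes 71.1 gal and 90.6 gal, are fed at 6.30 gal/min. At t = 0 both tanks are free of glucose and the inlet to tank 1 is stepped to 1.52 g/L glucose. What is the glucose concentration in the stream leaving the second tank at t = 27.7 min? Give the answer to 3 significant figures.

0.967 g/L

Each tank obeys Vᵢ dCᵢ/dt = Q(Cᵢ₋₁ − Cᵢ), so τᵢ = Vᵢ/Q.
τ₁ = 71.1/6.30 = 11.286 min; τ₂ = 90.6/6.30 = 14.381 min.
Tank 1: C₁ = C_in(1 − e^(−t/τ₁)). Tank 2 (τ₁ ≠ τ₂): C₂ = C_in[1 − (τ₁ e^(−t/τ₁) − τ₂ e^(−t/τ₂))/(τ₁ − τ₂)].
At t = 27.7: e^(−t/τ₁) = 0.085912, e^(−t/τ₂) = 0.14571.
C₂ = 1.52·[1 − (11.286·0.085912 − 14.381·0.14571)/(-3.0952)] = 1.52·0.63627 = 0.96713 g/L.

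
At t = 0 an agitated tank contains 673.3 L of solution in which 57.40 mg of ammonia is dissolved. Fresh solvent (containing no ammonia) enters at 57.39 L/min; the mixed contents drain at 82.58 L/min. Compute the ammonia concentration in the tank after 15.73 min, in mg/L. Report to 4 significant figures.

0.01128 mg/L

Total volume: dV/dt = Q_in − Q_out = -25.1900 L/min, so V(t) = 673.3 − 25.1900 t and V(15.73) = 277.061 L.
Solute balance: dm/dt = 0 − Q_out C = −Q_out m/V(t).
Separate: dm/m = −Q_out dt/V(t) ⇒ ln(m/m₀) = −(Q_out/(Q_in−Q_out)) ln(V/V₀).
m = m₀ (V₀/V)^(Q_out/(Q_in−Q_out)) = 57.40 × (673.3/277.061)^(-3.27829) = 3.12391 mg.
C = m/V = 3.12391/277.061 = 0.0112751 mg/L.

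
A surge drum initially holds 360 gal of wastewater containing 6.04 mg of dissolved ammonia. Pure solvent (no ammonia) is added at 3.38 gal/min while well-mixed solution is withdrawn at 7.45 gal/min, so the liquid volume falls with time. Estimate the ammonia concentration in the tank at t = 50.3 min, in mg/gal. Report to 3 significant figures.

0.00835 mg/gal

Total volume: dV/dt = Q_in − Q_out = -4.0700 gal/min, so V(t) = 360 − 4.0700 t and V(50.3) = 155.28 gal.
Species balance (pure solvent in): dm/dt = −Q_out · m/V(t).
Separate: dm/m = −Q_out dt/V(t) ⇒ ln(m/m₀) = −(Q_out/(Q_in−Q_out)) ln(V/V₀).
m = m₀ (V₀/V)^(Q_out/(Q_in−Q_out)) = 6.04 × (360/155.28)^(-1.8305) = 1.2959 mg.
C = m/V = 1.2959/155.28 = 0.0083456 mg/gal.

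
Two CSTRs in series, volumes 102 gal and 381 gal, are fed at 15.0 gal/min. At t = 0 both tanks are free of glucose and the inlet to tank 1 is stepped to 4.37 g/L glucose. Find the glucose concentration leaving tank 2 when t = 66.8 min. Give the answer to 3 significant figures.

Species balance on tank i: dCᵢ/dt = (Cᵢ₋₁ − Cᵢ)/τᵢ with τᵢ = Vᵢ/Q.
τ₁ = 102/15.0 = 6.8000 min; τ₂ = 381/15.0 = 25.400 min.
Tank 1: C₁ = C_in(1 − e^(−t/τ₁)). Tank 2 (τ₁ ≠ τ₂): C₂ = C_in[1 − (τ₁ e^(−t/τ₁) − τ₂ e^(−t/τ₂))/(τ₁ − τ₂)].
At t = 66.8: e^(−t/τ₁) = 5.4162e-05, e^(−t/τ₂) = 0.072084.
C₂ = 4.37·[1 − (6.8000·5.4162e-05 − 25.400·0.072084)/(-18.600)] = 4.37·0.90158 = 3.9399 g/L.

3.94 g/L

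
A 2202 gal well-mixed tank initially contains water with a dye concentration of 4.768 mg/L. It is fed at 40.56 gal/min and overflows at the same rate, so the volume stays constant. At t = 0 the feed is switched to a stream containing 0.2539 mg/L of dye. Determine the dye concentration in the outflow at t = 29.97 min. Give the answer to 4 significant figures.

Species balance on the tank: V dC/dt = Q(C_in − C).
Time constant τ = V/Q = 2202/40.56 = 54.2899 min.
Solution: C(t) = C_in + (C₀ − C_in) e^(−t/τ).
C(29.97) = 0.2539 + (4.768 − 0.2539)·e^(−29.97/54.2899) = 0.2539 + (4.51410)·0.575776 = 2.85301 mg/L.

2.853 mg/L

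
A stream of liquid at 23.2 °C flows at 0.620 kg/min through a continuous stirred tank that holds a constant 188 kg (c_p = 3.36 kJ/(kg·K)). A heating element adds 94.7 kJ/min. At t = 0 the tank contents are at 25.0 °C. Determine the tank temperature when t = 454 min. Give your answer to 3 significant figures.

58.9 °C

M c_p dT/dt = ṁ c_p (T_in − T) + Q̇.
Rearrange: dT/dt = (T_ss − T)/τ with τ = M/ṁ = 303.23 min and T_ss = T_in + Q̇/(ṁ c_p) = 68.659 °C.
T approaches T_ss exponentially: T(t) = T_ss + (T₀ − T_ss) e^(−t/τ).
T(454) = 68.659 + (-43.659)·e^(−454/303.23) = 68.659 + (-43.659)·0.22375 = 58.890 °C.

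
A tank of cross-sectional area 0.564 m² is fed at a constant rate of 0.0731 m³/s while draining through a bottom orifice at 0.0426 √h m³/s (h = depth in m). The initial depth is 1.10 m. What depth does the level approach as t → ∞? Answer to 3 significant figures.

2.94 m

Level balance: A dh/dt = 0.0731 − 0.0426 √h. Setting dh/dt = 0:
Q_in = 0.0426 √h_ss ⇒ √h_ss = 0.0731/0.0426 = 1.7160.
h_ss = 1.7160² = 2.9445 m. (Since h₀ = 1.10 m < h_ss, the level will rise toward this value.)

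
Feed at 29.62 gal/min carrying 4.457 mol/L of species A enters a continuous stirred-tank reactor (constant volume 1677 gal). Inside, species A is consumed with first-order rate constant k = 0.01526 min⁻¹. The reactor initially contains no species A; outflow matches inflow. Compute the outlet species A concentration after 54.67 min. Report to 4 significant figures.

Accumulation = in − out − consumed: V dC/dt = Q C_in − Q C − k V C.
dC/dt = (Q/V) C_in − (Q/V + k) C; effective rate a = Q/V + k = 0.0176625 + 0.01526 = 0.0329225 min⁻¹.
C_ss = Q C_in/(Q + kV) = 2.39112 mol/L; C(t) = C_ss + (C₀ − C_ss) e^(−a t).
C(54.67) = 2.39112 + (-2.39112)·e^(−0.0329225·54.67) = 2.39112 + (-2.39112)·0.165320 = 1.99582 mol/L.

1.996 mol/L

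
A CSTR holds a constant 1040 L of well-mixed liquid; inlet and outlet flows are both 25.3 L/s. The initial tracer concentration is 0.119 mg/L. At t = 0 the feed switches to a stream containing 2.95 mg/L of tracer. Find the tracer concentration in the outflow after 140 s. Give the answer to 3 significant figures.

Mass balance on the solute (V constant): V dC/dt = Q(C_in − C).
Rewrite as dC/dt + C/τ = C_in/τ, τ = V/Q = 41.107 s.
Integrating: C(t) = C_in + (C₀ − C_in) e^(−t/τ).
C(140) = 2.95 + (0.119 − 2.95)·e^(−140/41.107) = 2.95 + (-2.8310)·0.033181 = 2.8561 mg/L.

2.86 mg/L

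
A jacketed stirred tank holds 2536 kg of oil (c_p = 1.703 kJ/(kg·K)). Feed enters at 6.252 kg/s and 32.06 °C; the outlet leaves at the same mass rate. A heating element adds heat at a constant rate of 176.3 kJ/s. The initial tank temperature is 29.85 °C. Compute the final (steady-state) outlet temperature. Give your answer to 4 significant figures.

48.62 °C

Energy balance: M c_p dT/dt = ṁ c_p (T_in − T) + 176.3.
At steady state dT/dt = 0 ⇒ T_ss = T_in + Q̇/(ṁ c_p) = 32.06 + 176.3/(6.252·1.703) = 48.6184 °C.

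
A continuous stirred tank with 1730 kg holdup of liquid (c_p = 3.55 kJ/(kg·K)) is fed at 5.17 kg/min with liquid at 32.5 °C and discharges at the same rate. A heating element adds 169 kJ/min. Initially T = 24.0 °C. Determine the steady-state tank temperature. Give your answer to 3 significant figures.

41.7 °C

M c_p dT/dt = ṁ c_p (T_in − T) + Q̇.
At steady state dT/dt = 0 ⇒ T_ss = T_in + Q̇/(ṁ c_p) = 32.5 + 169/(5.17·3.55) = 41.708 °C.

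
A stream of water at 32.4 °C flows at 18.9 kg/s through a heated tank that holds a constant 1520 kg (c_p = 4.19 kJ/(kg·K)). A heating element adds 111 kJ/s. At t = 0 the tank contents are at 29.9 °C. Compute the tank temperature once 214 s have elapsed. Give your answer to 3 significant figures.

M c_p dT/dt = ṁ c_p (T_in − T) + Q̇.
Rearrange: dT/dt = (T_ss − T)/τ with τ = M/ṁ = 80.423 s and T_ss = T_in + Q̇/(ṁ c_p) = 33.802 °C.
Solution: T(t) = T_ss + (T₀ − T_ss) e^(−t/τ).
T(214) = 33.802 + (-3.9017)·e^(−214/80.423) = 33.802 + (-3.9017)·0.069884 = 33.529 °C.

33.5 °C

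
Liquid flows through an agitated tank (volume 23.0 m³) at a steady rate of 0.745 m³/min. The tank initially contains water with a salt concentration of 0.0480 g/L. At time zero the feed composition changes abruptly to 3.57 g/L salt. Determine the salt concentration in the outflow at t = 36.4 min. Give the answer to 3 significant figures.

2.49 g/L

Unsteady species balance (constant V, well mixed): V dC/dt = Q(C_in − C).
Rewrite as dC/dt + C/τ = C_in/τ, τ = V/Q = 30.872 min.
C approaches C_in exponentially: C(t) = C_in + (C₀ − C_in) e^(−t/τ).
C(36.4) = 3.57 + (0.0480 − 3.57)·e^(−36.4/30.872) = 3.57 + (-3.5220)·0.30757 = 2.4867 g/L.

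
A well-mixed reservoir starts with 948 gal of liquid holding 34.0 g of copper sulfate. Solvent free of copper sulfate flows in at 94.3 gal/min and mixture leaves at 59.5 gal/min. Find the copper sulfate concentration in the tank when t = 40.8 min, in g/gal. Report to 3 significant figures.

Total volume: dV/dt = Q_in − Q_out = 34.800 gal/min, so V(t) = 948 + 34.800 t and V(40.8) = 2367.8 gal.
No copper sulfate enters, so dm/dt = −Q_out · (m/V).
dm/m = −Q_out dt/(V₀ + 34.800 t); integrating gives ln(m/m₀) = −(Q_out/(Q_in−Q_out)) ln(V/V₀).
m = m₀ (V₀/V)^(Q_out/(Q_in−Q_out)) = 34.0 × (948/2367.8)^(1.7098) = 7.1084 g.
C = m/V = 7.1084/2367.8 = 0.0030020 g/gal.

0.00300 g/gal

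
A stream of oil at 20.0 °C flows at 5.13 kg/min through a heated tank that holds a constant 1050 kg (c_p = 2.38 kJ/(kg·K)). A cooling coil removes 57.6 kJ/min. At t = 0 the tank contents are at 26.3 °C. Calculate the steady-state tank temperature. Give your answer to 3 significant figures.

First-law balance (no shaft work): M c_p dT/dt = ṁ c_p (T_in − T) − 57.6.
At steady state dT/dt = 0 ⇒ T_ss = T_in − Q̇/(ṁ c_p) = 20.0 − 57.6/(5.13·2.38) = 15.282 °C.

15.3 °C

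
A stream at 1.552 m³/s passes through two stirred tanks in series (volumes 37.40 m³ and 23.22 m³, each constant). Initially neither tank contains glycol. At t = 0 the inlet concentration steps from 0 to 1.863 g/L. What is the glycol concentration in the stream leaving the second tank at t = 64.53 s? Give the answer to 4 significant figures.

Species balance on tank i: dCᵢ/dt = (Cᵢ₋₁ − Cᵢ)/τᵢ with τᵢ = Vᵢ/Q.
τ₁ = 37.40/1.552 = 24.0979 s; τ₂ = 23.22/1.552 = 14.9613 s.
Tank 1: C₁ = C_in(1 − e^(−t/τ₁)). Tank 2 (τ₁ ≠ τ₂): C₂ = C_in[1 − (τ₁ e^(−t/τ₁) − τ₂ e^(−t/τ₂))/(τ₁ − τ₂)].
At t = 64.53: e^(−t/τ₁) = 0.0687126, e^(−t/τ₂) = 0.0133918.
C₂ = 1.863·[1 − (24.0979·0.0687126 − 14.9613·0.0133918)/(9.13660)] = 1.863·0.840698 = 1.56622 g/L.

1.566 g/L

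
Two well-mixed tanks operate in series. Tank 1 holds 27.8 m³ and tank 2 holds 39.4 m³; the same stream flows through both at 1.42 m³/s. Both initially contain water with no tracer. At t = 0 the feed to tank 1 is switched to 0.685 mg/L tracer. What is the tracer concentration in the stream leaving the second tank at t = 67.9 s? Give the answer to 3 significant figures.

Species balance on tank i: dCᵢ/dt = (Cᵢ₋₁ − Cᵢ)/τᵢ with τᵢ = Vᵢ/Q.
τ₁ = 27.8/1.42 = 19.577 s; τ₂ = 39.4/1.42 = 27.746 s.
Tank 1: C₁ = C_in(1 − e^(−t/τ₁)). Tank 2 (τ₁ ≠ τ₂): C₂ = C_in[1 − (τ₁ e^(−t/τ₁) − τ₂ e^(−t/τ₂))/(τ₁ − τ₂)].
At t = 67.9: e^(−t/τ₁) = 0.031171, e^(−t/τ₂) = 0.086539.
C₂ = 0.685·[1 − (19.577·0.031171 − 27.746·0.086539)/(-8.1690)] = 0.685·0.78077 = 0.53483 mg/L.

0.535 mg/L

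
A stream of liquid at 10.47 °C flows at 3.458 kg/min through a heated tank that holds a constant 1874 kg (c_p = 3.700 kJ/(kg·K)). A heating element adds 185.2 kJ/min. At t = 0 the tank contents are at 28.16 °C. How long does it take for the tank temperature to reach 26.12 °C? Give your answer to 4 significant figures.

M c_p dT/dt = ṁ c_p (T_in − T) + Q̇.
τ = M/ṁ = 541.932 min; T_ss = T_in + Q̇/(ṁ c_p) = 24.9449 °C.
T(t) = T_ss + (T₀ − T_ss) e^(−t/τ). Set T = 26.12:
e^(−t/τ) = (26.12 − 24.9449)/(28.16 − 24.9449) = 0.365503
t = −541.932 · ln(0.365503) = 545.444 min.

545.4 min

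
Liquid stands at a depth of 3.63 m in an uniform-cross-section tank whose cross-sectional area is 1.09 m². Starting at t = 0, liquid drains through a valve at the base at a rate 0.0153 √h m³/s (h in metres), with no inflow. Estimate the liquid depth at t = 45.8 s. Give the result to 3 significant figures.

A dh/dt = −Q_out = −0.0153 √h.
∫ h^(−1/2) dh = −(0.0153/A) ∫ dt, giving 2√h = 2√h₀ − (0.0153/A) t.
√h = √3.63 − 0.0153·45.8/(2·1.09) = 1.9053 − 0.32144 = 1.5838.
h = 1.5838² = 2.5085 m.

2.51 m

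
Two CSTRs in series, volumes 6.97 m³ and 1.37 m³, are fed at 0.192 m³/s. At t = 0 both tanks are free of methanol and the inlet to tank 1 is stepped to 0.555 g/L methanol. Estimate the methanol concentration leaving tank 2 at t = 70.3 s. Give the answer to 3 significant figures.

Each tank obeys Vᵢ dCᵢ/dt = Q(Cᵢ₋₁ − Cᵢ), so τᵢ = Vᵢ/Q.
τ₁ = 6.97/0.192 = 36.302 s; τ₂ = 1.37/0.192 = 7.1354 s.
Solving the cascade with C₁(0)=C₂(0)=0 gives C₂(t) = C_in[1 − (τ₁ e^(−t/τ₁) − τ₂ e^(−t/τ₂))/(τ₁ − τ₂)].
At t = 70.3: e^(−t/τ₁) = 0.14420, e^(−t/τ₂) = 5.2628e-05.
C₂ = 0.555·[1 − (36.302·0.14420 − 7.1354·5.2628e-05)/(29.167)] = 0.555·0.82053 = 0.45539 g/L.

0.455 g/L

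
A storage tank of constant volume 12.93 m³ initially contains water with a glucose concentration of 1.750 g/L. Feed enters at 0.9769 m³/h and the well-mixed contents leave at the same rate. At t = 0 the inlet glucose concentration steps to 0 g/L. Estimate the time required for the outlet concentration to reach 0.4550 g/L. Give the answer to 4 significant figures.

Species balance: V dC/dt = Q(C_in − C) ⇒ τ = V/Q = 13.2357 h.
C(t) = C_in + (C₀ − C_in) e^(−t/τ). Set C = 0.4550 and solve for t:
e^(−t/τ) = (C − C_in)/(C₀ − C_in) = (0.4550 − 0)/(1.750 − 0) = 0.260000
t = −τ ln(…) = 13.2357 × 1.34707 = 17.8295 h.

17.83 h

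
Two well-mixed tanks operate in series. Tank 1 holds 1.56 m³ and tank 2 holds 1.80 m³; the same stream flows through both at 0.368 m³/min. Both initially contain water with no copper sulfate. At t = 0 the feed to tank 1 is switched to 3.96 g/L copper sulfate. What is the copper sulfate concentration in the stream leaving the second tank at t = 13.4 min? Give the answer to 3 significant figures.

3.13 g/L

Time constants: τᵢ = Vᵢ/Q for each well-mixed tank.
τ₁ = 1.56/0.368 = 4.2391 min; τ₂ = 1.80/0.368 = 4.8913 min.
Solving the cascade with C₁(0)=C₂(0)=0 gives C₂(t) = C_in[1 − (τ₁ e^(−t/τ₁) − τ₂ e^(−t/τ₂))/(τ₁ − τ₂)].
At t = 13.4: e^(−t/τ₁) = 0.042382, e^(−t/τ₂) = 0.064599.
C₂ = 3.96·[1 − (4.2391·0.042382 − 4.8913·0.064599)/(-0.65217)] = 3.96·0.79099 = 3.1323 g/L.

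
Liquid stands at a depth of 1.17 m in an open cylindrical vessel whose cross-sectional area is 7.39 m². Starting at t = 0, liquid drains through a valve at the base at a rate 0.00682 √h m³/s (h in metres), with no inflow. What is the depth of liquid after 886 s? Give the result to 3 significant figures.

0.453 m

Unsteady balance on liquid volume: A dh/dt = −0.00682 √h.
∫ h^(−1/2) dh = −(0.00682/A) ∫ dt, giving 2√h = 2√h₀ − (0.00682/A) t.
√h = √1.17 − 0.00682·886/(2·7.39) = 1.0817 − 0.40883 = 0.67283.
h = 0.67283² = 0.45271 m.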